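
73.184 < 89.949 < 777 True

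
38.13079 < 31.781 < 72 False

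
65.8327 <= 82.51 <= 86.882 True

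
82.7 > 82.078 True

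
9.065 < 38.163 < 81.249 True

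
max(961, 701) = 961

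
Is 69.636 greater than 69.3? Yes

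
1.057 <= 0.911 False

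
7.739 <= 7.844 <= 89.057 True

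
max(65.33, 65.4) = 65.4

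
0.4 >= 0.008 True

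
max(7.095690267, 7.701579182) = 7.701579182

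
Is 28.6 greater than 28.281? Yes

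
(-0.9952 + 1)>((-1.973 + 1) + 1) False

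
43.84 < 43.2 False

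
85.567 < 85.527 False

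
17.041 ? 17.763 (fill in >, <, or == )<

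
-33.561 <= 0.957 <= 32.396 True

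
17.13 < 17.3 True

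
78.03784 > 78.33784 False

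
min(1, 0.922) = 0.922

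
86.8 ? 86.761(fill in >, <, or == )>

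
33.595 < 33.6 True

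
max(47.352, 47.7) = 47.7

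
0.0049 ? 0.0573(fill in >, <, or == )<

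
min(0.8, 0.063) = 0.063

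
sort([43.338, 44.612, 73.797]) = [43.338, 44.612, 73.797]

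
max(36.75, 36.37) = 36.75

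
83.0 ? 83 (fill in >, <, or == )==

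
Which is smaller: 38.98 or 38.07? 38.07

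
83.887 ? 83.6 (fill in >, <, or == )>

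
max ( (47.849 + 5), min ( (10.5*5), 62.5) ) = 52.849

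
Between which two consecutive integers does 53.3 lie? 53 and 54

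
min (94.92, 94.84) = 94.84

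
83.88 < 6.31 False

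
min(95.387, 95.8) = 95.387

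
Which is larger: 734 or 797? 797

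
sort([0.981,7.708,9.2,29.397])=[0.981,7.708,9.2,29.397]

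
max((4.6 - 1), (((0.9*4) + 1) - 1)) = 3.6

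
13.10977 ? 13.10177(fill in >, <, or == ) >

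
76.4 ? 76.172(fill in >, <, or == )>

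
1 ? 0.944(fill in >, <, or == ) >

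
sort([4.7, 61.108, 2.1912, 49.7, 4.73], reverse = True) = [61.108, 49.7, 4.73, 4.7, 2.1912]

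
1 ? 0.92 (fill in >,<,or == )>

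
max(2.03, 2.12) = 2.12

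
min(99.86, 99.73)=99.73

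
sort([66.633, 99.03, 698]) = [66.633, 99.03, 698]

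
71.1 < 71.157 True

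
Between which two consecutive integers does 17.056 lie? 17 and 18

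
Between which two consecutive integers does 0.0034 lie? 0 and 1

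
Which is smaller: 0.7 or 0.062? 0.062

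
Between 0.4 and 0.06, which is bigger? 0.4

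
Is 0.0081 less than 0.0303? Yes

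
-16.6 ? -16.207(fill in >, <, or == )<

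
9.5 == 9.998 False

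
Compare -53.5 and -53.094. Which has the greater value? -53.094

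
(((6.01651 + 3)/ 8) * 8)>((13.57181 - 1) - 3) False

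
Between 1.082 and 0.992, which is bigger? 1.082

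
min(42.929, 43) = 42.929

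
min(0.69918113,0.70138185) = 0.69918113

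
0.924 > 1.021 False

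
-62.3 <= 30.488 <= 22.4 False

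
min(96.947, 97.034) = 96.947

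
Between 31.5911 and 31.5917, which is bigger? 31.5917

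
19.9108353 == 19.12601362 False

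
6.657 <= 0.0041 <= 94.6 False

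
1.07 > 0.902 True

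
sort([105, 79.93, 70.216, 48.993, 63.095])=[48.993, 63.095, 70.216, 79.93, 105]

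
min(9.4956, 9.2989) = 9.2989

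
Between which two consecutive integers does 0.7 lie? 0 and 1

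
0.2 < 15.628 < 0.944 False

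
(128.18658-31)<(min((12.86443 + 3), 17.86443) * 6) False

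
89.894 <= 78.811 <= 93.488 False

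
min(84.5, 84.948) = 84.5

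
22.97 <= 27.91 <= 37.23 True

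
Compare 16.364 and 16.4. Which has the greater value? 16.4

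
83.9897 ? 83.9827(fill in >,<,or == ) >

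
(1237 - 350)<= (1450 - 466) True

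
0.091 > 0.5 False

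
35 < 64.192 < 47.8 False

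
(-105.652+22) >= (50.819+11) False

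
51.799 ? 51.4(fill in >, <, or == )>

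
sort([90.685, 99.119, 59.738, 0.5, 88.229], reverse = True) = [99.119, 90.685, 88.229, 59.738, 0.5]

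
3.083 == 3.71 False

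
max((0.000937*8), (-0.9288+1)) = 0.0712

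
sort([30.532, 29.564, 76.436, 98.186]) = [29.564, 30.532, 76.436, 98.186]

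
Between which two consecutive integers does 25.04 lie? 25 and 26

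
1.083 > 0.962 True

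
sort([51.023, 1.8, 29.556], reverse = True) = [51.023, 29.556, 1.8]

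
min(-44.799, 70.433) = -44.799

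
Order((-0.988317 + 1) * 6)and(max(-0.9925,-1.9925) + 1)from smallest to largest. (max(-0.9925,-1.9925) + 1),((-0.988317 + 1) * 6)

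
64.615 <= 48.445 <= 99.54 False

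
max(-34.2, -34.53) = -34.2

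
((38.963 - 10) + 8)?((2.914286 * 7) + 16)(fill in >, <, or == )>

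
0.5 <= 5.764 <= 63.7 True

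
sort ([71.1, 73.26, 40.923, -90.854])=[-90.854, 40.923, 71.1, 73.26]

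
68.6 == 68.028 False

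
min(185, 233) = 185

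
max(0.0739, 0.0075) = 0.0739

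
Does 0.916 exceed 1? No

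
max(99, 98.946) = 99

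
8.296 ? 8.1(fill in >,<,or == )>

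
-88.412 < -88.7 False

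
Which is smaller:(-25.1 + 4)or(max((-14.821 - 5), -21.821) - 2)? (max((-14.821 - 5), -21.821) - 2)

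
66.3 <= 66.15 False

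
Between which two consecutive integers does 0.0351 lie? 0 and 1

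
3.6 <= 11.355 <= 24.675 True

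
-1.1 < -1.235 False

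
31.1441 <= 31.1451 True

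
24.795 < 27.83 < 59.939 True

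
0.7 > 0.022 True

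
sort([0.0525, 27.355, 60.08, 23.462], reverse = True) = [60.08, 27.355, 23.462, 0.0525]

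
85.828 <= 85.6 False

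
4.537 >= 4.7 False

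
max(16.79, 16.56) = 16.79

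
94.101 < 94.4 True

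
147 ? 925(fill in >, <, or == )<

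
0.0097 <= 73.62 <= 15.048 False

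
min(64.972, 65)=64.972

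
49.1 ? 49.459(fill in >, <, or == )<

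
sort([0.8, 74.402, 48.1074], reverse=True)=[74.402, 48.1074, 0.8]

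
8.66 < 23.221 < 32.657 True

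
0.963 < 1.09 True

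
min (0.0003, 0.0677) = 0.0003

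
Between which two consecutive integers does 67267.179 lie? 67267 and 67268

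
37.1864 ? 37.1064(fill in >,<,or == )>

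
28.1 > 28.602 False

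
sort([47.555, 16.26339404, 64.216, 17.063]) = [16.26339404, 17.063, 47.555, 64.216]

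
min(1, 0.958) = 0.958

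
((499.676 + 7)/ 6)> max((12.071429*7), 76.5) False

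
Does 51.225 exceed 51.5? No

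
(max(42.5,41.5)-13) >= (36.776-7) False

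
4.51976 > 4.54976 False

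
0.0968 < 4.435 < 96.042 True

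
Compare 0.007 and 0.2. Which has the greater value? 0.2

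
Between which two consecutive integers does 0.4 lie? 0 and 1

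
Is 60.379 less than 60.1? No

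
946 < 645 False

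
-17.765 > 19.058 False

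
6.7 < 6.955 True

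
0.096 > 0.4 False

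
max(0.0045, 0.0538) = 0.0538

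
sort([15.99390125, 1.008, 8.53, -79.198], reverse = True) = [15.99390125, 8.53, 1.008, -79.198]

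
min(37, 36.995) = 36.995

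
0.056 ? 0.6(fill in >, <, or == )<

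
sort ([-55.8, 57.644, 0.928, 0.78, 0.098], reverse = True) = [57.644, 0.928, 0.78, 0.098, -55.8]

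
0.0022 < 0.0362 True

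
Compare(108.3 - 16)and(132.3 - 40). They are equal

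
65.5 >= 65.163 True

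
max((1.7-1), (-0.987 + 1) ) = 0.7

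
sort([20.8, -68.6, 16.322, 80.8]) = [-68.6, 16.322, 20.8, 80.8]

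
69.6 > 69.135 True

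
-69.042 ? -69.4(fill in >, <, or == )>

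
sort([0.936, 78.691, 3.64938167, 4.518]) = [0.936, 3.64938167, 4.518, 78.691]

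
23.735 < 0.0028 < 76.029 False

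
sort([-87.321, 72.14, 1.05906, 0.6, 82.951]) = [-87.321, 0.6, 1.05906, 72.14, 82.951]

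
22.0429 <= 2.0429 False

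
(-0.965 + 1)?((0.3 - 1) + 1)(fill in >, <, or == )<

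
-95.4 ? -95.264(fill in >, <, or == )<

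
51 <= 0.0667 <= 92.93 False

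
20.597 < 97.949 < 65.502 False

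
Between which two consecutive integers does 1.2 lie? 1 and 2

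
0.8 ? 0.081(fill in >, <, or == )>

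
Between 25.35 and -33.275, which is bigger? 25.35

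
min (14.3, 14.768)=14.3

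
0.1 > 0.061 True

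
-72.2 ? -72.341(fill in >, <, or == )>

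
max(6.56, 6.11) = 6.56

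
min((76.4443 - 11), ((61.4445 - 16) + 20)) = 65.4443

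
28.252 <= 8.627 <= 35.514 False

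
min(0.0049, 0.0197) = 0.0049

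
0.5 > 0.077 True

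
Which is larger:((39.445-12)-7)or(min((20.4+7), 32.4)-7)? ((39.445-12)-7)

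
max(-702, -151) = -151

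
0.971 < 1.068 True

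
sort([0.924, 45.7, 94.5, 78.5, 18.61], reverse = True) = [94.5, 78.5, 45.7, 18.61, 0.924]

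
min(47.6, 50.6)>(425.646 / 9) True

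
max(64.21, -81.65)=64.21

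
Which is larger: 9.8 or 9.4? 9.8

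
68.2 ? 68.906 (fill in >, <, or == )<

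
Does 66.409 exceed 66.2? Yes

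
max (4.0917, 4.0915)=4.0917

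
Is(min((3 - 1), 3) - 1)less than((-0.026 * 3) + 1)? No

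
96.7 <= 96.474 False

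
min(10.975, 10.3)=10.3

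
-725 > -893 True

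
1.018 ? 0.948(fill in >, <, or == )>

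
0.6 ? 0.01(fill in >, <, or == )>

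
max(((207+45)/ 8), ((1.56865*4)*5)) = 31.5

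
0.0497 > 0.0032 True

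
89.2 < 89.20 False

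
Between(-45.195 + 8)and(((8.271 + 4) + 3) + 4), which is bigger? (((8.271 + 4) + 3) + 4)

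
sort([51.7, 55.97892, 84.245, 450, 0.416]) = [0.416, 51.7, 55.97892, 84.245, 450]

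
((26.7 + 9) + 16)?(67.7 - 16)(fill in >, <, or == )==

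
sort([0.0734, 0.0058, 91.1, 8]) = [0.0058, 0.0734, 8, 91.1]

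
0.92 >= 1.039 False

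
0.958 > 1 False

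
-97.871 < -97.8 True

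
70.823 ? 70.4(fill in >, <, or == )>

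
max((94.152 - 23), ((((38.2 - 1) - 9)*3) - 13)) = 71.6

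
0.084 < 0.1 True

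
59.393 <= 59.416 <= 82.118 True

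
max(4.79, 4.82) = 4.82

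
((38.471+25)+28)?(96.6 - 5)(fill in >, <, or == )<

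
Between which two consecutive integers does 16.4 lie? 16 and 17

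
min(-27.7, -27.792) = -27.792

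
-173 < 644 True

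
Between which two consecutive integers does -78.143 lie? -79 and -78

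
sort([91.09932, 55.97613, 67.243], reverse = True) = [91.09932, 67.243, 55.97613]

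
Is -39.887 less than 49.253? Yes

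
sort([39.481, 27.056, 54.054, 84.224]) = [27.056, 39.481, 54.054, 84.224]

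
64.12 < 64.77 True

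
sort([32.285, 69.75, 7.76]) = [7.76, 32.285, 69.75]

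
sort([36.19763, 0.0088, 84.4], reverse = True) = [84.4, 36.19763, 0.0088]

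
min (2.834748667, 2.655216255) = 2.655216255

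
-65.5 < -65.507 False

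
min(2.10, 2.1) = 2.10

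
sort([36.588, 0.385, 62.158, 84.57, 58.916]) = [0.385, 36.588, 58.916, 62.158, 84.57]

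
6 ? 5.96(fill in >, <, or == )>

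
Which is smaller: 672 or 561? 561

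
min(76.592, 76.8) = 76.592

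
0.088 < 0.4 True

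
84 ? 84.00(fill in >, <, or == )==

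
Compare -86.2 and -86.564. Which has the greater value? -86.2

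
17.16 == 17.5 False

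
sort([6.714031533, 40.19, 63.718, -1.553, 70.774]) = [-1.553, 6.714031533, 40.19, 63.718, 70.774]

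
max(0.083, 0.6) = 0.6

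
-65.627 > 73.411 False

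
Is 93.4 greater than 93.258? Yes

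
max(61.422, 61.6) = 61.6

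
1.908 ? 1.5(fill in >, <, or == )>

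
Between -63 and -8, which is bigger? -8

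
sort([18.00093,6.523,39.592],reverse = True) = [39.592,18.00093,6.523]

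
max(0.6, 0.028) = 0.6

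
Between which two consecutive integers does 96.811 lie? 96 and 97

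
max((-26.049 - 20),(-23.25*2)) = -46.049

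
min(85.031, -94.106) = -94.106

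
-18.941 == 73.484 False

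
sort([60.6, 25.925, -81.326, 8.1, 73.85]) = [-81.326, 8.1, 25.925, 60.6, 73.85]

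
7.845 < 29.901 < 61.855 True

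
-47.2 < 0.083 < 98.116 True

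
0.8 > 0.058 True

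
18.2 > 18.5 False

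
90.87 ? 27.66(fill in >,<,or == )>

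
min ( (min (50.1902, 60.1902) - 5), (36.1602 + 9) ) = 45.1602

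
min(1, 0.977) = 0.977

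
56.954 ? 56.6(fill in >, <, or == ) >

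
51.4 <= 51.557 True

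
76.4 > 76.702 False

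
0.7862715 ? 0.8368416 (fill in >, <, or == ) <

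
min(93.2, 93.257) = 93.2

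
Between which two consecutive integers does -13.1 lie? -14 and -13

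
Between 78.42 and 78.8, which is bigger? 78.8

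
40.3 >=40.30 True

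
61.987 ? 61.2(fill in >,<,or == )>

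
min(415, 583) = 415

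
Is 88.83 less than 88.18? No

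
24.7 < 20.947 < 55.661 False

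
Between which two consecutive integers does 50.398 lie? 50 and 51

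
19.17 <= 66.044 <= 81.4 True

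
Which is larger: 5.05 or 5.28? 5.28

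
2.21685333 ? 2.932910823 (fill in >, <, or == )<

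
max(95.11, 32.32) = 95.11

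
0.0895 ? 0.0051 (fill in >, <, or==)>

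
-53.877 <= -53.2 True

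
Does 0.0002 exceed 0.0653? No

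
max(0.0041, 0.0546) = 0.0546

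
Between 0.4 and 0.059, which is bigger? 0.4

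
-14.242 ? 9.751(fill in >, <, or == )<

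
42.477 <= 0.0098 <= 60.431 False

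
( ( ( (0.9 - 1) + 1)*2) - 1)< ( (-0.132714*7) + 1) False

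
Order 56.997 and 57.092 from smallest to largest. 56.997, 57.092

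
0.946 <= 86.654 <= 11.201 False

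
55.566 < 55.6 True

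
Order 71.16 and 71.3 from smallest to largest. 71.16, 71.3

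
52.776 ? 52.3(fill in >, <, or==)>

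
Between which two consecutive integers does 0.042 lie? 0 and 1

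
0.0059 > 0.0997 False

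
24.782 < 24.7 False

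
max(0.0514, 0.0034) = 0.0514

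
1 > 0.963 True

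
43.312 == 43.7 False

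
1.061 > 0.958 True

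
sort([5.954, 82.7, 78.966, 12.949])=[5.954, 12.949, 78.966, 82.7]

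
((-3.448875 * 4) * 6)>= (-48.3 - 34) False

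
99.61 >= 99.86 False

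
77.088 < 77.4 True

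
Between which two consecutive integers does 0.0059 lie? 0 and 1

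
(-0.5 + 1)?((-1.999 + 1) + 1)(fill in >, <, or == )>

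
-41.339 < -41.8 False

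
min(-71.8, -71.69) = -71.8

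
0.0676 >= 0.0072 True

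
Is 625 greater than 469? Yes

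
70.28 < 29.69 False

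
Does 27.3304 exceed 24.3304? Yes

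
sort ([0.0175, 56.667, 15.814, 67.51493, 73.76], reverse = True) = [73.76, 67.51493, 56.667, 15.814, 0.0175]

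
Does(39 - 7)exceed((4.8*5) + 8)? No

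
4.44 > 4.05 True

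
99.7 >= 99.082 True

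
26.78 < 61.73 True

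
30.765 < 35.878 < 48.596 True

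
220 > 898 False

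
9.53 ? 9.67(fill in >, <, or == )<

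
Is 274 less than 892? Yes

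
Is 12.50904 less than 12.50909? Yes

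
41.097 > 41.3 False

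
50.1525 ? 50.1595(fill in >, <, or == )<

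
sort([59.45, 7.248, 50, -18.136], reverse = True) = [59.45, 50, 7.248, -18.136]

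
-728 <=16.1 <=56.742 True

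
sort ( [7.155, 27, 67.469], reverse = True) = [67.469, 27, 7.155]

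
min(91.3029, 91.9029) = 91.3029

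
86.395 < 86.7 True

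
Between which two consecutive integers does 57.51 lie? 57 and 58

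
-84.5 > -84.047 False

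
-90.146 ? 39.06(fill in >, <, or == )<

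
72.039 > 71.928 True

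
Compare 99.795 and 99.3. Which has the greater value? 99.795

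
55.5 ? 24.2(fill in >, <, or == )>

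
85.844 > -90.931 True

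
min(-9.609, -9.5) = -9.609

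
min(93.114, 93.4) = 93.114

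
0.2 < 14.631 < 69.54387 True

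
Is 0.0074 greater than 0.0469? No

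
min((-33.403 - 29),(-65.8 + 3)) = -62.8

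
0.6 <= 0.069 False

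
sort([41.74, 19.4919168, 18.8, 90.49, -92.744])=[-92.744, 18.8, 19.4919168, 41.74, 90.49]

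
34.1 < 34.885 True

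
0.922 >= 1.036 False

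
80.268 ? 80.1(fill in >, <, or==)>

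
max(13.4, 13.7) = 13.7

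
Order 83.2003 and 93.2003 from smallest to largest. 83.2003, 93.2003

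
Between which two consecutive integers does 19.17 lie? 19 and 20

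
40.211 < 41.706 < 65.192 True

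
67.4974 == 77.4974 False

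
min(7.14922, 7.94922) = 7.14922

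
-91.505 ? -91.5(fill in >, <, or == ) <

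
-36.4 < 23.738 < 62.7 True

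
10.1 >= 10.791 False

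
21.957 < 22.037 True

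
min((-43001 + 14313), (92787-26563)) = -28688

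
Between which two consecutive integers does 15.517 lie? 15 and 16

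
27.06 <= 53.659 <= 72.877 True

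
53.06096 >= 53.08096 False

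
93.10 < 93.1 False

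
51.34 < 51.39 True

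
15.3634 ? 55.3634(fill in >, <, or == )<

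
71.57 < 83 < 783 True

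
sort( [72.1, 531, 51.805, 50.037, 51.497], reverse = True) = [531, 72.1, 51.805, 51.497, 50.037]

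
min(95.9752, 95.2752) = 95.2752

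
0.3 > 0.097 True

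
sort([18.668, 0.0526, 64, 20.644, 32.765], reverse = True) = [64, 32.765, 20.644, 18.668, 0.0526]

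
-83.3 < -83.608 False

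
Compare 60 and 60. They are equal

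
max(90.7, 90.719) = 90.719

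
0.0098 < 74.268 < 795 True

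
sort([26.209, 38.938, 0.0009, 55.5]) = [0.0009, 26.209, 38.938, 55.5]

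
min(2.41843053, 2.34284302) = 2.34284302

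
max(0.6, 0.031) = 0.6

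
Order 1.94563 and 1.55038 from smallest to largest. 1.55038, 1.94563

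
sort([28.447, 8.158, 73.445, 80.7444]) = [8.158, 28.447, 73.445, 80.7444]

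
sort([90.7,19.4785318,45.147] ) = [19.4785318,45.147,90.7]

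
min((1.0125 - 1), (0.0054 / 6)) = 0.0009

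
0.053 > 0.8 False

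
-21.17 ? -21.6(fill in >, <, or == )>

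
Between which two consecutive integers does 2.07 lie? 2 and 3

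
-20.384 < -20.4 False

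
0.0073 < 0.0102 True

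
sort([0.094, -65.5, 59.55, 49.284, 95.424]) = [-65.5, 0.094, 49.284, 59.55, 95.424]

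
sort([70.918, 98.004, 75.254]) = [70.918, 75.254, 98.004]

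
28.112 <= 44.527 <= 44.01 False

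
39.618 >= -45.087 True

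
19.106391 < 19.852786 True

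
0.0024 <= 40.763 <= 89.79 True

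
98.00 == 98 True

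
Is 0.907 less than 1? Yes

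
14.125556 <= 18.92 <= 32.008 True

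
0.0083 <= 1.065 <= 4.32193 True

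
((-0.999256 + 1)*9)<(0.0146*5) True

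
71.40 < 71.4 False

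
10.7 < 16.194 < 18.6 True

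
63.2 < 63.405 True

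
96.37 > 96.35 True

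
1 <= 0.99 False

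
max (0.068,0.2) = 0.2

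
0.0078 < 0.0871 True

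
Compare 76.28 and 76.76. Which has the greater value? 76.76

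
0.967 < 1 True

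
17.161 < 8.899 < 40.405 False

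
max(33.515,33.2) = 33.515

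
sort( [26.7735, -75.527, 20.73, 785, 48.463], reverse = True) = [785, 48.463, 26.7735, 20.73, -75.527]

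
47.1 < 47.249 True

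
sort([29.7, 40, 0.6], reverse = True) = [40, 29.7, 0.6]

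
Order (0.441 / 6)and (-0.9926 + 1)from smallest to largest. (-0.9926 + 1), (0.441 / 6)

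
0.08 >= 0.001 True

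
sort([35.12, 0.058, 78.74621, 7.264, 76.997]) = [0.058, 7.264, 35.12, 76.997, 78.74621]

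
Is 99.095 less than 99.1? Yes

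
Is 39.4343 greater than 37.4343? Yes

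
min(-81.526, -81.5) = -81.526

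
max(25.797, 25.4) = 25.797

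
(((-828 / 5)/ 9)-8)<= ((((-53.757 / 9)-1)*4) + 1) False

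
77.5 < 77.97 True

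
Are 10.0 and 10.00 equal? Yes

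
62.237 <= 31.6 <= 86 False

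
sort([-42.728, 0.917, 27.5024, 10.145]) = [-42.728, 0.917, 10.145, 27.5024]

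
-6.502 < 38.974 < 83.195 True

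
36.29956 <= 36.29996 True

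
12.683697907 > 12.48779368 True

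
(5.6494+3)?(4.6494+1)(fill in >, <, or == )>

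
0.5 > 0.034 True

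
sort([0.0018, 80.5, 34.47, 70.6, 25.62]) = [0.0018, 25.62, 34.47, 70.6, 80.5]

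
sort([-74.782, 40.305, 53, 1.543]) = [-74.782, 1.543, 40.305, 53]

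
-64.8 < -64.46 True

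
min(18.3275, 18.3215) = 18.3215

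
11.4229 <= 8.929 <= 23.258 False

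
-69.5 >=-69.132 False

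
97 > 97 False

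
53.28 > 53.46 False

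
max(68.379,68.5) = 68.5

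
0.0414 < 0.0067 False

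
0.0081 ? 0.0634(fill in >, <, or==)<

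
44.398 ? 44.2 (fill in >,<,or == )>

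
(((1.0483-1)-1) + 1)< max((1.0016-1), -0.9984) False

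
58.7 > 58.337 True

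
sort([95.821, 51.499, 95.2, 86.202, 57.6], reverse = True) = [95.821, 95.2, 86.202, 57.6, 51.499]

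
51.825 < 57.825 True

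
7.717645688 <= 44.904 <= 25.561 False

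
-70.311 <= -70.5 False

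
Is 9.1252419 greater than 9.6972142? No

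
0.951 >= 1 False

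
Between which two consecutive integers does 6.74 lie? 6 and 7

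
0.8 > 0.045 True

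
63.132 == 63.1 False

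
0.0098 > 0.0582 False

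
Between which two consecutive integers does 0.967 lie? 0 and 1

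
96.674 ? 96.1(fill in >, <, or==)>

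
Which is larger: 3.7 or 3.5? 3.7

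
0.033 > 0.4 False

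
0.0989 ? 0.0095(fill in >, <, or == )>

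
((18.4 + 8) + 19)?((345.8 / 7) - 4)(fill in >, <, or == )==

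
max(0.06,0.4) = 0.4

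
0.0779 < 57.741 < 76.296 True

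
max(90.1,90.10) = 90.10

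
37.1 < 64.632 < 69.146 True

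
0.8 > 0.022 True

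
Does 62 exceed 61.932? Yes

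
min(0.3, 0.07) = 0.07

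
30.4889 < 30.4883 False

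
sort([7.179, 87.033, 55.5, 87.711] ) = [7.179, 55.5, 87.033, 87.711]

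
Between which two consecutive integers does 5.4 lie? 5 and 6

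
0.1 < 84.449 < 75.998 False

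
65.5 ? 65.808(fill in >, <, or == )<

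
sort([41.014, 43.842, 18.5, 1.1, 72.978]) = [1.1, 18.5, 41.014, 43.842, 72.978]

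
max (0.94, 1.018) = 1.018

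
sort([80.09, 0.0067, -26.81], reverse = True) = [80.09, 0.0067, -26.81]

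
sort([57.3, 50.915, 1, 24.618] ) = [1, 24.618, 50.915, 57.3]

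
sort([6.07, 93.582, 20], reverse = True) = [93.582, 20, 6.07]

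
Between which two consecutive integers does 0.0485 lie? 0 and 1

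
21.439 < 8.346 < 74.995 False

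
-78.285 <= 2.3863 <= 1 False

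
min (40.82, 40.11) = 40.11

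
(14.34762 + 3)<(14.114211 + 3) False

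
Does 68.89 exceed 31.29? Yes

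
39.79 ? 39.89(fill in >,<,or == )<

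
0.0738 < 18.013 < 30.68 True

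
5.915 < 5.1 False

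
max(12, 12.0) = 12.0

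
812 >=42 True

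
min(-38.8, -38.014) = -38.8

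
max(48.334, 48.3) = 48.334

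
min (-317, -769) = -769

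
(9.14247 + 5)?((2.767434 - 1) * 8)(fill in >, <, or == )>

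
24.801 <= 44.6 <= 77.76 True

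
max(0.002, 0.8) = 0.8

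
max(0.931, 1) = 1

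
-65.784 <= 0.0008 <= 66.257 True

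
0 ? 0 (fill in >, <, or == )==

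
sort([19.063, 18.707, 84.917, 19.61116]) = [18.707, 19.063, 19.61116, 84.917]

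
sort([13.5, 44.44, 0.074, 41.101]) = [0.074, 13.5, 41.101, 44.44]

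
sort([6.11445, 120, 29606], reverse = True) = [29606, 120, 6.11445]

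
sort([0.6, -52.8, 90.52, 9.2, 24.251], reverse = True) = [90.52, 24.251, 9.2, 0.6, -52.8]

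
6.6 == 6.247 False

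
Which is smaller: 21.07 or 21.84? 21.07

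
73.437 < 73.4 False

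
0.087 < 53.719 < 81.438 True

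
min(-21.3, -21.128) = -21.3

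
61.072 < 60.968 False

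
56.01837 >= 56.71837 False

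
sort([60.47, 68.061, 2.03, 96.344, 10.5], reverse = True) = [96.344, 68.061, 60.47, 10.5, 2.03]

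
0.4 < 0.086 False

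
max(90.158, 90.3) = 90.3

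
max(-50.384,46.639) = 46.639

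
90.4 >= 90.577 False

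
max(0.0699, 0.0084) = 0.0699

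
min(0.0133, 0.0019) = 0.0019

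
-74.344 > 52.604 False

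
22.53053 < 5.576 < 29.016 False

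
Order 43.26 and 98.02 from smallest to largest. 43.26, 98.02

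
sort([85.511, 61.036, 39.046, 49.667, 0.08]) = [0.08, 39.046, 49.667, 61.036, 85.511]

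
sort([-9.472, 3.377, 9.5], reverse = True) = [9.5, 3.377, -9.472]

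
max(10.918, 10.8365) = 10.918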